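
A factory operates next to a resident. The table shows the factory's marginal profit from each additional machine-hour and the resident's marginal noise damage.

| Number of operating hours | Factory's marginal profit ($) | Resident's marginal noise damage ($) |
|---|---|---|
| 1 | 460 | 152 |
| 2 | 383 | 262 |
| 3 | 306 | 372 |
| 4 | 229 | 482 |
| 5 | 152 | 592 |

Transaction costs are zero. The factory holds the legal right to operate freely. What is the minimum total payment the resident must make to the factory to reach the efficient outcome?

Left alone the factory would choose level 5 (marginal profit stays positive).
Efficient level: k* = 2 (marginal profit ≥ marginal noise damage through 2).
The resident must at least cover the factory's forgone profit from cutting 5→2: 306 + 229 + 152 = 687.

$687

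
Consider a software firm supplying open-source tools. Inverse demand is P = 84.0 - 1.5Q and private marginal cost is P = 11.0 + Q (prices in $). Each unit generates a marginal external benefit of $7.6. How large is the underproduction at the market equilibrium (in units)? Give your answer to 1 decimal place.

Market equilibrium (private): 11.0 + Q = 84.0 - 1.5Q → Q_m = 29.2000.
Social marginal cost = private MC − MEB = 3.4 + Q.
Set SMC = demand: 3.4 + Q = 84.0 - 1.5Q → Q* = 32.2400.
Gap = |29.2000 − 32.2400| = 3.0400.

3.0 units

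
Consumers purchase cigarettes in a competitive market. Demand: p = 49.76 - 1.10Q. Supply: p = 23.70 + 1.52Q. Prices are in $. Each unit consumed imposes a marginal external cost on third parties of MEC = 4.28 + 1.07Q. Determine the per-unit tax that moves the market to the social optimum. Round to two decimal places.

tax = $10.60 per unit

Social marginal benefit = demand − MEC = 45.48 - 2.17Q.
Set SMB = MC: 45.48 - 2.17Q = 23.70 + 1.52Q → Q* = 5.9024.
The Pigouvian tax equals MEC at Q*: 4.28 + 1.07×5.9024 = 10.5956.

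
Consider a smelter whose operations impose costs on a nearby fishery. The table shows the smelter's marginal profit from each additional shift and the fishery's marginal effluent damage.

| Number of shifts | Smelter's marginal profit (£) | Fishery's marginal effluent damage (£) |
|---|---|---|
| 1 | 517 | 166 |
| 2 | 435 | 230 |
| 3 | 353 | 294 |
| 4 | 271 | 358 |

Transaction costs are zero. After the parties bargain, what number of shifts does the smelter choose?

3

Bargaining reaches the level where marginal profit last exceeds marginal effluent damage.
That holds through level 3 (353 ≥ 294) but not at 4 (271 < 358).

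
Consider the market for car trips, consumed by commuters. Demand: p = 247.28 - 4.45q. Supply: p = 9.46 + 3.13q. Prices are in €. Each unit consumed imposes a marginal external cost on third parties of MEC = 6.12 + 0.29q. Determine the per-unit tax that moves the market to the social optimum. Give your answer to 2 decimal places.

Social marginal benefit = demand − MEC = 241.16 - 4.74q.
Set SMB = MC: 241.16 - 4.74q = 9.46 + 3.13q → q* = 29.4409.
The Pigouvian tax equals MEC at q*: 6.12 + 0.29×29.4409 = 14.6579.

tax = €14.66 per unit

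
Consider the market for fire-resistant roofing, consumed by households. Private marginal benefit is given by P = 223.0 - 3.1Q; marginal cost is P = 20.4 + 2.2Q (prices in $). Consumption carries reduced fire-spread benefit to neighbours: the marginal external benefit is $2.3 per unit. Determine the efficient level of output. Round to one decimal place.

Social marginal benefit = demand + MEB = 225.3 - 3.1Q.
Set SMB = MC: 225.3 - 3.1Q = 20.4 + 2.2Q → Q* = 38.6604.

Q* = 38.7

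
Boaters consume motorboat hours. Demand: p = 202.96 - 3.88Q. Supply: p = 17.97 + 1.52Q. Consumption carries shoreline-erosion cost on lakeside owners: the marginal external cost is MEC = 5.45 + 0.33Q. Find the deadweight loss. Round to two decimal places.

DWL = 24.50

Market equilibrium (private): 17.97 + 1.52Q = 202.96 - 3.88Q → Q_m = 34.2574.
Social marginal benefit = demand − MEC = 197.51 - 4.21Q.
Set SMB = MC: 197.51 - 4.21Q = 17.97 + 1.52Q → Q* = 31.3333.
Height of the DWL triangle at Q_m is MC(Q_m) − SMB(Q_m) = MEC(Q_m) = 16.7549.
DWL = ½ × 2.9241 × 16.7549 = 24.4965.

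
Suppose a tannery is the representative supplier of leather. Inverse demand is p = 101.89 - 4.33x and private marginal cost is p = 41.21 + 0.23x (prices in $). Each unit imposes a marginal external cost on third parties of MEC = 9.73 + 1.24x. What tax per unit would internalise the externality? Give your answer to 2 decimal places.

Social marginal cost = private MC + MEC = 50.94 + 1.47x.
Set SMC = demand: 50.94 + 1.47x = 101.89 - 4.33x → x* = 8.7845.
The Pigouvian tax equals MEC at x*: 9.73 + 1.24×8.7845 = 20.6228.

tax = $20.62 per unit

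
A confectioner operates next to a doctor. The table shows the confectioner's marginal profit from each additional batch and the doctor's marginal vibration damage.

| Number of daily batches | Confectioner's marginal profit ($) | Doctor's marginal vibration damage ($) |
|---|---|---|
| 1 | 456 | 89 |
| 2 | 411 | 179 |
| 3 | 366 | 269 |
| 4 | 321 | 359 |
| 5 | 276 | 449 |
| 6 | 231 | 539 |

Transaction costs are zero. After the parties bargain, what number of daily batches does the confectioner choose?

Bargaining reaches the level where marginal profit last exceeds marginal vibration damage.
That holds through level 3 (366 ≥ 269) but not at 4 (321 < 359).

3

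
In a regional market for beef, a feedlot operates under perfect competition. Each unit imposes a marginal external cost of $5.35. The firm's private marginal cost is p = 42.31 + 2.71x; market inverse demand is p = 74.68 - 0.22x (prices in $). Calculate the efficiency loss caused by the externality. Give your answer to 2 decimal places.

DWL = $4.88

Market equilibrium (private): 42.31 + 2.71x = 74.68 - 0.22x → x_m = 11.0478.
Social marginal cost = private MC + MEC = 47.66 + 2.71x.
Set SMC = demand: 47.66 + 2.71x = 74.68 - 0.22x → x* = 9.2218.
The loss is the area between SMC and demand from x* to x_m; with linear curves that's a triangle of height MEC(x_m).
DWL = ½ × 1.8260 × 5.3500 = 4.8846.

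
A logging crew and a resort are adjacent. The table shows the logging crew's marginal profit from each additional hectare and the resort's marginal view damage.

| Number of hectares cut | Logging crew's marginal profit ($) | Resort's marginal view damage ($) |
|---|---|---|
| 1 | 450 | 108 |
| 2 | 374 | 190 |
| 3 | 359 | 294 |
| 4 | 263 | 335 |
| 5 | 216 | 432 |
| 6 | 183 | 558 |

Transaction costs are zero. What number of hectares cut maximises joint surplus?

Bargaining reaches the level where marginal profit last exceeds marginal view damage.
That holds through level 3 (359 ≥ 294) but not at 4 (263 < 335).

3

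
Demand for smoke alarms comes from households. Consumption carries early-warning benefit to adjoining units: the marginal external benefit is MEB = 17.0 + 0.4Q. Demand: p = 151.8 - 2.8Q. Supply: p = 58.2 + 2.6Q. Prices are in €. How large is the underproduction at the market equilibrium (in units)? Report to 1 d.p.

4.8 units

Market equilibrium (private): 58.2 + 2.6Q = 151.8 - 2.8Q → Q_m = 17.3333.
Social marginal benefit = demand + MEB = 168.8 - 2.4Q.
Set SMB = MC: 168.8 - 2.4Q = 58.2 + 2.6Q → Q* = 22.1200.
Gap = |17.3333 − 22.1200| = 4.7867.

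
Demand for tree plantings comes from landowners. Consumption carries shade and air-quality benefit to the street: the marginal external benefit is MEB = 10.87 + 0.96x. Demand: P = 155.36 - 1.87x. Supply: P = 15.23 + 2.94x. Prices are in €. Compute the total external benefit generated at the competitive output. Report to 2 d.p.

Market equilibrium (private): 15.23 + 2.94x = 155.36 - 1.87x → x_m = 29.1331.
Total external benefit = ∫₀^{x_m} (10.87 + 0.96x) dx = 10.87×29.1331 + ½×0.96×29.1331² = 724.0708.

€724.07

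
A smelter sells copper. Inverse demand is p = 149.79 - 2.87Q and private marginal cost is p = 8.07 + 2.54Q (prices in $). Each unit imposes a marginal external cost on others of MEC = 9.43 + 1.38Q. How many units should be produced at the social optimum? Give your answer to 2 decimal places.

Q* = 19.48

Social marginal cost = private MC + MEC = 17.50 + 3.92Q.
Set SMC = demand: 17.50 + 3.92Q = 149.79 - 2.87Q → Q* = 19.4831.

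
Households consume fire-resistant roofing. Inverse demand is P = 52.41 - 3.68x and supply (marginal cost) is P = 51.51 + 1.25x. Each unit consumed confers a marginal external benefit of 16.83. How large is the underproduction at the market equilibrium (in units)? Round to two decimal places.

3.41 units

Market equilibrium (private): 51.51 + 1.25x = 52.41 - 3.68x → x_m = 0.1826.
Social marginal benefit = demand + MEB = 69.24 - 3.68x.
Set SMB = MC: 69.24 - 3.68x = 51.51 + 1.25x → x* = 3.5963.
Gap = |0.1826 − 3.5963| = 3.4137.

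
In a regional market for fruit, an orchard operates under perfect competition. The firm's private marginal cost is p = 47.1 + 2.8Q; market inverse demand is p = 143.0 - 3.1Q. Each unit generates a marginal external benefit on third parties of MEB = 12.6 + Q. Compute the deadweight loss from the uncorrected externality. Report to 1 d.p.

Market equilibrium (private): 47.1 + 2.8Q = 143.0 - 3.1Q → Q_m = 16.2542.
Social marginal cost = private MC − MEB = 34.5 + 1.8Q.
Set SMC = demand: 34.5 + 1.8Q = 143.0 - 3.1Q → Q* = 22.1429.
The loss is the area between SMC and demand from Q* to Q_m; with linear curves that's a triangle of height MEB(Q_m).
DWL = ½ × 5.8887 × 28.8542 = 84.9569.

DWL = 85.0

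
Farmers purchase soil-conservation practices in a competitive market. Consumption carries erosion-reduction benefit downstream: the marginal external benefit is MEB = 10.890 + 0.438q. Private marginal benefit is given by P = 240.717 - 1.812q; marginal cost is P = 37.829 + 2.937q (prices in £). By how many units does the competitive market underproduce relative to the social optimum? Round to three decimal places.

6.867 units

Market equilibrium (private): 37.829 + 2.937q = 240.717 - 1.812q → q_m = 42.7223.
Social marginal benefit = demand + MEB = 251.607 - 1.374q.
Set SMB = MC: 251.607 - 1.374q = 37.829 + 2.937q → q* = 49.5890.
Gap = |42.7223 − 49.5890| = 6.8667.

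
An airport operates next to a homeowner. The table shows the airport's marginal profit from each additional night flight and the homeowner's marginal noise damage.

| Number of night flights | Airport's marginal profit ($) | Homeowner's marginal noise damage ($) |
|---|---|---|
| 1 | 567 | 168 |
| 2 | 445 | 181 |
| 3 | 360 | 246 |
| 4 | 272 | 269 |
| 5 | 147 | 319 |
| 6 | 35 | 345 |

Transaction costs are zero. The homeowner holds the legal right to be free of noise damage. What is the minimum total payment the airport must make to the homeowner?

$864

Efficient level: marginal profit ≥ marginal noise damage through level 4, so k* = 4.
With the homeowner holding the right, the airport must at least compensate total damage at k*: 168 + 181 + 246 + 269 = 864.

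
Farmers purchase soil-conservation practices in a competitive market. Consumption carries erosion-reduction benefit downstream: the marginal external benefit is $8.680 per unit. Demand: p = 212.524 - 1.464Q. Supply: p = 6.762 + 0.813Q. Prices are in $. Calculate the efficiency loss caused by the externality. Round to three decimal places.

DWL = $16.544

Market equilibrium (private): 6.762 + 0.813Q = 212.524 - 1.464Q → Q_m = 90.3654.
Social marginal benefit = demand + MEB = 221.204 - 1.464Q.
Set SMB = MC: 221.204 - 1.464Q = 6.762 + 0.813Q → Q* = 94.1774.
Between Q* and Q_m the wedge SMB − MC runs linearly from 0 to MEB(Q_m), so the loss is a triangle.
DWL = ½ × 3.8120 × 8.6800 = 16.5441.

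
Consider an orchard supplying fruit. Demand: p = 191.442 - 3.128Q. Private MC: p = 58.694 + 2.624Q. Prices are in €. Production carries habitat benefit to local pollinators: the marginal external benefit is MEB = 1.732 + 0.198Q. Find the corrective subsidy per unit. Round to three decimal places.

Social marginal cost = private MC − MEB = 56.962 + 2.426Q.
Set SMC = demand: 56.962 + 2.426Q = 191.442 - 3.128Q → Q* = 24.2132.
The Pigouvian subsidy equals MEB at Q*: 1.732 + 0.198×24.2132 = 6.5262.

subsidy = €6.526 per unit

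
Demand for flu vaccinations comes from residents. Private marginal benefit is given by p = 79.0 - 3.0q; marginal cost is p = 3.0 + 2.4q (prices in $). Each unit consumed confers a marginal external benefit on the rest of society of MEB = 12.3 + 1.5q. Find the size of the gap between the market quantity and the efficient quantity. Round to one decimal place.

8.6 units

Market equilibrium (private): 3.0 + 2.4q = 79.0 - 3.0q → q_m = 14.0741.
Social marginal benefit = demand + MEB = 91.3 - 1.5q.
Set SMB = MC: 91.3 - 1.5q = 3.0 + 2.4q → q* = 22.6410.
Gap = |14.0741 − 22.6410| = 8.5669.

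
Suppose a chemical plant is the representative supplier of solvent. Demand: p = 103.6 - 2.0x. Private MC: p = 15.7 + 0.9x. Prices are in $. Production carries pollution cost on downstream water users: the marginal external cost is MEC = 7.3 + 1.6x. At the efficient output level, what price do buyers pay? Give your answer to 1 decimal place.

P = $67.8

Social marginal cost = private MC + MEC = 23.0 + 2.5x.
Set SMC = demand: 23.0 + 2.5x = 103.6 - 2.0x → x* = 17.9111.
Consumer price on the demand curve at x*: 103.6 − 2.0×17.9111 = 67.7778.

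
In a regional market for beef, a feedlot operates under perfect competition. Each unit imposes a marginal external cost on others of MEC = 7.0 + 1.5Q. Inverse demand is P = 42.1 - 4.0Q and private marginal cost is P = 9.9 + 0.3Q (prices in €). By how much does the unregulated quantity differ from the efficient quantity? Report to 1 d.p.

3.1 units

Market equilibrium (private): 9.9 + 0.3Q = 42.1 - 4.0Q → Q_m = 7.4884.
Social marginal cost = private MC + MEC = 16.9 + 1.8Q.
Set SMC = demand: 16.9 + 1.8Q = 42.1 - 4.0Q → Q* = 4.3448.
Gap = |7.4884 − 4.3448| = 3.1436.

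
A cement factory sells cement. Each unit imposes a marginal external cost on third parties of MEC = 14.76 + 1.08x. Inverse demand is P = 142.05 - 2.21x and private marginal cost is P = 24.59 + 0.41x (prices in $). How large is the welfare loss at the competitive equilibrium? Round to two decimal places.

DWL = $539.40

Market equilibrium (private): 24.59 + 0.41x = 142.05 - 2.21x → x_m = 44.8321.
Social marginal cost = private MC + MEC = 39.35 + 1.49x.
Set SMC = demand: 39.35 + 1.49x = 142.05 - 2.21x → x* = 27.7568.
The welfare-loss triangle has base |x_m − x*| and height MEC(x_m) (the vertical gap between SMC and demand is zero at x* and MEC at x_m).
DWL = ½ × 17.0753 × 63.1786 = 539.3968.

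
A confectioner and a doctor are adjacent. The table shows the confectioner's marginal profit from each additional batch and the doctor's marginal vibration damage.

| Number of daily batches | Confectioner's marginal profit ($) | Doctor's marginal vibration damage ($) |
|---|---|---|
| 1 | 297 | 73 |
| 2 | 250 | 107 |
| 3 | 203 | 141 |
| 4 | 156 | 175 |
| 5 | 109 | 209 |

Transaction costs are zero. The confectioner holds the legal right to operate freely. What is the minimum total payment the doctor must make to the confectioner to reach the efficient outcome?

Left alone the confectioner would choose level 5 (marginal profit stays positive).
Efficient level: k* = 3 (marginal profit ≥ marginal vibration damage through 3).
The doctor must at least cover the confectioner's forgone profit from cutting 5→3: 156 + 109 = 265.

$265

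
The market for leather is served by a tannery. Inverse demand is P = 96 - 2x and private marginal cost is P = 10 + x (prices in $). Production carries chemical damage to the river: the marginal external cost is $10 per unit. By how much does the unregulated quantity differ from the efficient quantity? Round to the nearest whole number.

3 units

Market equilibrium (private): 10 + x = 96 - 2x → x_m = 28.6667.
Social marginal cost = private MC + MEC = 20 + x.
Set SMC = demand: 20 + x = 96 - 2x → x* = 25.3333.
Gap = |28.6667 − 25.3333| = 3.3334.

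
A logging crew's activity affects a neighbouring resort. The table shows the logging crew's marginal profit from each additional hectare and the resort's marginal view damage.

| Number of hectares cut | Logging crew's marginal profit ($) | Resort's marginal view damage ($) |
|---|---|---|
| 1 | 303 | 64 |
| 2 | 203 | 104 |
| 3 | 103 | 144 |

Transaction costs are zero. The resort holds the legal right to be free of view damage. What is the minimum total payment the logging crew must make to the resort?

Efficient level: marginal profit ≥ marginal view damage through level 2, so k* = 2.
With the resort holding the right, the logging crew must at least compensate total damage at k*: 64 + 104 = 168.

$168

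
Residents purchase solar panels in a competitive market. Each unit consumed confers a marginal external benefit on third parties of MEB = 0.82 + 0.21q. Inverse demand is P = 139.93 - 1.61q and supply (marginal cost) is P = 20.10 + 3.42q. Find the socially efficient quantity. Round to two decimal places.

Social marginal benefit = demand + MEB = 140.75 - 1.40q.
Set SMB = MC: 140.75 - 1.40q = 20.10 + 3.42q → q* = 25.0311.

q* = 25.03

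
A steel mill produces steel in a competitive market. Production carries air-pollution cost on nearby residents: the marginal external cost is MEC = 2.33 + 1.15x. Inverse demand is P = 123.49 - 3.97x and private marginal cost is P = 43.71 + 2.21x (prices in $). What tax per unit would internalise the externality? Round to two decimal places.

tax = $14.48 per unit

Social marginal cost = private MC + MEC = 46.04 + 3.36x.
Set SMC = demand: 46.04 + 3.36x = 123.49 - 3.97x → x* = 10.5662.
The Pigouvian tax equals MEC at x*: 2.33 + 1.15×10.5662 = 14.4811.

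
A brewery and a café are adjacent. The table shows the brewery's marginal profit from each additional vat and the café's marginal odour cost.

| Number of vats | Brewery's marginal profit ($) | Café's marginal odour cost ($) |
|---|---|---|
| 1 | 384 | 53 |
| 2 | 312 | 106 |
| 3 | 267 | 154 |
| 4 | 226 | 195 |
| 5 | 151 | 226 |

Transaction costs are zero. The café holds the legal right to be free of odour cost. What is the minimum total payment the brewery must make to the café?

$508

Efficient level: marginal profit ≥ marginal odour cost through level 4, so k* = 4.
With the café holding the right, the brewery must at least compensate total damage at k*: 53 + 106 + 154 + 195 = 508.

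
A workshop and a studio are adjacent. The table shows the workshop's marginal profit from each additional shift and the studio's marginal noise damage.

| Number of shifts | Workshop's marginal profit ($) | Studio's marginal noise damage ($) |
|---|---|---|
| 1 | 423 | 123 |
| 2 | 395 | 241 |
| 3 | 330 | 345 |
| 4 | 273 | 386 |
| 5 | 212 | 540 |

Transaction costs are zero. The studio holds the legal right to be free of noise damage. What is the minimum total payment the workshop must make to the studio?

$364

Efficient level: marginal profit ≥ marginal noise damage through level 2, so k* = 2.
With the studio holding the right, the workshop must at least compensate total damage at k*: 123 + 241 = 364.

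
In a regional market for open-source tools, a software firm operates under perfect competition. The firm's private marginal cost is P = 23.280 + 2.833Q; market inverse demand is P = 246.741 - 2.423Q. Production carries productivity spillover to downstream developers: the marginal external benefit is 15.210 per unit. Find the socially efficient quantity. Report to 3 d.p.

Social marginal cost = private MC − MEB = 8.070 + 2.833Q.
Set SMC = demand: 8.070 + 2.833Q = 246.741 - 2.423Q → Q* = 45.4092.

Q* = 45.409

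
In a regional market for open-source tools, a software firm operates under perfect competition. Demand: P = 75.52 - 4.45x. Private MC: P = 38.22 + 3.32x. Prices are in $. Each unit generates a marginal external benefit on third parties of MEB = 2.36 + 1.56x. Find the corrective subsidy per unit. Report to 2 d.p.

subsidy = $12.32 per unit

Social marginal cost = private MC − MEB = 35.86 + 1.76x.
Set SMC = demand: 35.86 + 1.76x = 75.52 - 4.45x → x* = 6.3865.
The Pigouvian subsidy equals MEB at x*: 2.36 + 1.56×6.3865 = 12.3229.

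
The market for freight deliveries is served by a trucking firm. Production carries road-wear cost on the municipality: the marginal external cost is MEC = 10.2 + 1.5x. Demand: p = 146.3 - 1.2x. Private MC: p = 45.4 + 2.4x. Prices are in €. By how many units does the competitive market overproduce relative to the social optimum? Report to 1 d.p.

Market equilibrium (private): 45.4 + 2.4x = 146.3 - 1.2x → x_m = 28.0278.
Social marginal cost = private MC + MEC = 55.6 + 3.9x.
Set SMC = demand: 55.6 + 3.9x = 146.3 - 1.2x → x* = 17.7843.
Gap = |28.0278 − 17.7843| = 10.2435.

10.2 units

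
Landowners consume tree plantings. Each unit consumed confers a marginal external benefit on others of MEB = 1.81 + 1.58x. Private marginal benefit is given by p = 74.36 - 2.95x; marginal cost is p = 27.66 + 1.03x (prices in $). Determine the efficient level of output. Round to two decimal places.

Social marginal benefit = demand + MEB = 76.17 - 1.37x.
Set SMB = MC: 76.17 - 1.37x = 27.66 + 1.03x → x* = 20.2125.

x* = 20.21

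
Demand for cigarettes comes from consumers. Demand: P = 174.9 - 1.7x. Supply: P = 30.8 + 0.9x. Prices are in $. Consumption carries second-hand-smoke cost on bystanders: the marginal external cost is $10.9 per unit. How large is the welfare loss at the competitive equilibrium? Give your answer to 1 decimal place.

DWL = $22.8

Market equilibrium (private): 30.8 + 0.9x = 174.9 - 1.7x → x_m = 55.4231.
Social marginal benefit = demand − MEC = 164.0 - 1.7x.
Set SMB = MC: 164.0 - 1.7x = 30.8 + 0.9x → x* = 51.2308.
Between x* and x_m the wedge MC − SMB runs linearly from 0 to MEC(x_m), so the loss is a triangle.
DWL = ½ × 4.1923 × 10.9000 = 22.8480.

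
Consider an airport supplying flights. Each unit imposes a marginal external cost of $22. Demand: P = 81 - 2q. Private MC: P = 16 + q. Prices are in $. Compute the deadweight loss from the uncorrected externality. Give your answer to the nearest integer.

Market equilibrium (private): 16 + q = 81 - 2q → q_m = 21.6667.
Social marginal cost = private MC + MEC = 38 + q.
Set SMC = demand: 38 + q = 81 - 2q → q* = 14.3333.
The welfare-loss triangle has base |q_m − q*| and height MEC(q_m) (the vertical gap between SMC and demand is zero at q* and MEC at q_m).
DWL = ½ × 7.3334 × 22.0000 = 80.6674.

DWL = $81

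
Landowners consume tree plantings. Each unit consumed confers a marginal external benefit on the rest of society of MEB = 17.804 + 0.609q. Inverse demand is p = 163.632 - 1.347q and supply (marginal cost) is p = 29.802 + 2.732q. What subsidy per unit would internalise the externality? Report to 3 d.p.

subsidy = 44.416 per unit

Social marginal benefit = demand + MEB = 181.436 - 0.738q.
Set SMB = MC: 181.436 - 0.738q = 29.802 + 2.732q → q* = 43.6986.
The Pigouvian subsidy equals MEB at q*: 17.804 + 0.609×43.6986 = 44.4164.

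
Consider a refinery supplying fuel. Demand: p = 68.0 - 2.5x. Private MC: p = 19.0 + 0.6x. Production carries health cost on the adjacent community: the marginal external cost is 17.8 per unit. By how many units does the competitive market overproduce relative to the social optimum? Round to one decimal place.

Market equilibrium (private): 19.0 + 0.6x = 68.0 - 2.5x → x_m = 15.8065.
Social marginal cost = private MC + MEC = 36.8 + 0.6x.
Set SMC = demand: 36.8 + 0.6x = 68.0 - 2.5x → x* = 10.0645.
Gap = |15.8065 − 10.0645| = 5.7420.

5.7 units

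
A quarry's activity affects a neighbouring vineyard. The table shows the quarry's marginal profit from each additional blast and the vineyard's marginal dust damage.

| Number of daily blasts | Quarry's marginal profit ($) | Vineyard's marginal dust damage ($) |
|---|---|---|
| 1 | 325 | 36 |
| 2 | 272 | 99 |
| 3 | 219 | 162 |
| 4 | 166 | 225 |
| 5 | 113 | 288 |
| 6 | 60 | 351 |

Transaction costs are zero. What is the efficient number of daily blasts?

3

Bargaining reaches the level where marginal profit last exceeds marginal dust damage.
That holds through level 3 (219 ≥ 162) but not at 4 (166 < 225).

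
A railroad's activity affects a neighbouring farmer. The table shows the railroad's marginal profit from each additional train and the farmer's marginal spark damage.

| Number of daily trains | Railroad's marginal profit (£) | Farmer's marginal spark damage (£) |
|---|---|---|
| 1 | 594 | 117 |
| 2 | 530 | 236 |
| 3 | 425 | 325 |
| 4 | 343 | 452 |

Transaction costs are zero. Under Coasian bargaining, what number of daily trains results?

3

Bargaining reaches the level where marginal profit last exceeds marginal spark damage.
That holds through level 3 (425 ≥ 325) but not at 4 (343 < 452).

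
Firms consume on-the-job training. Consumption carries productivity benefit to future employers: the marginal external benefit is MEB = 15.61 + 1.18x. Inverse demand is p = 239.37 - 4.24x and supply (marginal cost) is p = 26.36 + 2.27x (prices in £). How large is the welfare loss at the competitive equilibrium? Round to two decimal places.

Market equilibrium (private): 26.36 + 2.27x = 239.37 - 4.24x → x_m = 32.7204.
Social marginal benefit = demand + MEB = 254.98 - 3.06x.
Set SMB = MC: 254.98 - 3.06x = 26.36 + 2.27x → x* = 42.8931.
Between x* and x_m the wedge SMB − MC runs linearly from 0 to MEB(x_m), so the loss is a triangle.
DWL = ½ × 10.1727 × 54.2201 = 275.7824.

DWL = £275.78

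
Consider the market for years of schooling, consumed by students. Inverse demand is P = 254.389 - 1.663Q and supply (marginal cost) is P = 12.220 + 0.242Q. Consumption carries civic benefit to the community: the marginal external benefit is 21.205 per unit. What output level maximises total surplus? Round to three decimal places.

Q* = 138.254

Social marginal benefit = demand + MEB = 275.594 - 1.663Q.
Set SMB = MC: 275.594 - 1.663Q = 12.220 + 0.242Q → Q* = 138.2541.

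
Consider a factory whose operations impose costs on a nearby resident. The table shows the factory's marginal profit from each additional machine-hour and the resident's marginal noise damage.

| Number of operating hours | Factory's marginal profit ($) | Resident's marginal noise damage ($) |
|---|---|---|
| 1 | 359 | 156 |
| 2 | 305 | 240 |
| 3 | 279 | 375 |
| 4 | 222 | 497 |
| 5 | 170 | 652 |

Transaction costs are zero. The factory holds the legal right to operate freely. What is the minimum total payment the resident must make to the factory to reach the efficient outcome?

Left alone the factory would choose level 5 (marginal profit stays positive).
Efficient level: k* = 2 (marginal profit ≥ marginal noise damage through 2).
The resident must at least cover the factory's forgone profit from cutting 5→2: 279 + 222 + 170 = 671.

$671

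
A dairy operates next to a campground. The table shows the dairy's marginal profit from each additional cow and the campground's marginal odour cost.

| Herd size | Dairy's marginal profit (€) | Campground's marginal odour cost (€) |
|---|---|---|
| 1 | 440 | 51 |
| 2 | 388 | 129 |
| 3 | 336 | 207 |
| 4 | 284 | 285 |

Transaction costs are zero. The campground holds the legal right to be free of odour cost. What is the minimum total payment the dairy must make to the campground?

Efficient level: marginal profit ≥ marginal odour cost through level 3, so k* = 3.
With the campground holding the right, the dairy must at least compensate total damage at k*: 51 + 129 + 207 = 387.

€387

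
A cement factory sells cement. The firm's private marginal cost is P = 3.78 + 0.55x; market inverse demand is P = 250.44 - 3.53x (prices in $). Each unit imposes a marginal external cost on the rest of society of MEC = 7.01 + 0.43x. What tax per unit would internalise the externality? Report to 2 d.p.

Social marginal cost = private MC + MEC = 10.79 + 0.98x.
Set SMC = demand: 10.79 + 0.98x = 250.44 - 3.53x → x* = 53.1375.
The Pigouvian tax equals MEC at x*: 7.01 + 0.43×53.1375 = 29.8591.

tax = $29.86 per unit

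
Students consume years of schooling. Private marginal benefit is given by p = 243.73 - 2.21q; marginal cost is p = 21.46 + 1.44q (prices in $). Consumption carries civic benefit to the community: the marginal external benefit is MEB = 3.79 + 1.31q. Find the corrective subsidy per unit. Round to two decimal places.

subsidy = $130.34 per unit

Social marginal benefit = demand + MEB = 247.52 - 0.90q.
Set SMB = MC: 247.52 - 0.90q = 21.46 + 1.44q → q* = 96.6068.
The Pigouvian subsidy equals MEB at q*: 3.79 + 1.31×96.6068 = 130.3449.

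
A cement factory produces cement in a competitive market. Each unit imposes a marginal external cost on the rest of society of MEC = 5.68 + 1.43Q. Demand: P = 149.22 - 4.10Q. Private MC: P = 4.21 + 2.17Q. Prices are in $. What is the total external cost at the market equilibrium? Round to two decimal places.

$513.81

Market equilibrium (private): 4.21 + 2.17Q = 149.22 - 4.10Q → Q_m = 23.1276.
Total external cost = ∫₀^{Q_m} (5.68 + 1.43Q) dQ = 5.68×23.1276 + ½×1.43×23.1276² = 513.8082.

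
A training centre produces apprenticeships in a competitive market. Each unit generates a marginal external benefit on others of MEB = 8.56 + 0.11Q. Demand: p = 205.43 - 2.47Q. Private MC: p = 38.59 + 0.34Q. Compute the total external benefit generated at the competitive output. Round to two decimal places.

Market equilibrium (private): 38.59 + 0.34Q = 205.43 - 2.47Q → Q_m = 59.3737.
Total external benefit = ∫₀^{Q_m} (8.56 + 0.11Q) dQ = 8.56×59.3737 + ½×0.11×59.3737² = 702.1269.

702.13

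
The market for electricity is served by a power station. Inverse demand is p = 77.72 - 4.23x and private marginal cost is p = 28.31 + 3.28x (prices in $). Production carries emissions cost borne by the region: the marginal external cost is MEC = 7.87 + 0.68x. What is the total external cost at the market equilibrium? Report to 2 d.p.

$66.50

Market equilibrium (private): 28.31 + 3.28x = 77.72 - 4.23x → x_m = 6.5792.
Total external cost = ∫₀^{x_m} (7.87 + 0.68x) dx = 7.87×6.5792 + ½×0.68×6.5792² = 66.4955.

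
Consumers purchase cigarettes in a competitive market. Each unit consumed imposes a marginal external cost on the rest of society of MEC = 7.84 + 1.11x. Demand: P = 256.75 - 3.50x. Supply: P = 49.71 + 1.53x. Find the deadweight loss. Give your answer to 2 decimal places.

DWL = 233.33

Market equilibrium (private): 49.71 + 1.53x = 256.75 - 3.50x → x_m = 41.1610.
Social marginal benefit = demand − MEC = 248.91 - 4.61x.
Set SMB = MC: 248.91 - 4.61x = 49.71 + 1.53x → x* = 32.4430.
The welfare-loss triangle has base |x_m − x*| and height MEC(x_m) (the vertical gap between SMB and MC is zero at x* and MEC at x_m).
DWL = ½ × 8.7180 × 53.5287 = 233.3316.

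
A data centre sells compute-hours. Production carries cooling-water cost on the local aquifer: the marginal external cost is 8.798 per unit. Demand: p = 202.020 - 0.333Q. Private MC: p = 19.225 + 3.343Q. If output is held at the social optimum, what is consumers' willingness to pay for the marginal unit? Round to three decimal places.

Social marginal cost = private MC + MEC = 28.023 + 3.343Q.
Set SMC = demand: 28.023 + 3.343Q = 202.020 - 0.333Q → Q* = 47.3332.
Consumer price on the demand curve at Q*: 202.020 − 0.333×47.3332 = 186.2580.

P = 186.258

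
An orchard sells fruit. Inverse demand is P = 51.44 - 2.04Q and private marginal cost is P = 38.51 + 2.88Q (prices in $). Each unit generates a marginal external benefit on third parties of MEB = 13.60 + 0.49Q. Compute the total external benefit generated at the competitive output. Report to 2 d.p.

Market equilibrium (private): 38.51 + 2.88Q = 51.44 - 2.04Q → Q_m = 2.6280.
Total external benefit = ∫₀^{Q_m} (13.60 + 0.49Q) dQ = 13.60×2.6280 + ½×0.49×2.6280² = 37.4329.

$37.43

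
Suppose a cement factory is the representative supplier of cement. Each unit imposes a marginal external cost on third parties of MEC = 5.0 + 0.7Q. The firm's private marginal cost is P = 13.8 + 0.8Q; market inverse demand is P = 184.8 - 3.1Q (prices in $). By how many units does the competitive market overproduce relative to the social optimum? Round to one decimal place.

Market equilibrium (private): 13.8 + 0.8Q = 184.8 - 3.1Q → Q_m = 43.8462.
Social marginal cost = private MC + MEC = 18.8 + 1.5Q.
Set SMC = demand: 18.8 + 1.5Q = 184.8 - 3.1Q → Q* = 36.0870.
Gap = |43.8462 − 36.0870| = 7.7592.

7.8 units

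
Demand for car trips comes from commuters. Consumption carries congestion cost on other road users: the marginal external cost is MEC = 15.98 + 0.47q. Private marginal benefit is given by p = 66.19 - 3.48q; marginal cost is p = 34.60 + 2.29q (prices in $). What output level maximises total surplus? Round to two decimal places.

Social marginal benefit = demand − MEC = 50.21 - 3.95q.
Set SMB = MC: 50.21 - 3.95q = 34.60 + 2.29q → q* = 2.5016.

q* = 2.50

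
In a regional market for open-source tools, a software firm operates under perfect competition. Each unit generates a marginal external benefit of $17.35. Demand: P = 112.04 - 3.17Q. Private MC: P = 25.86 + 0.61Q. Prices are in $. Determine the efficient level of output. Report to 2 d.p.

Social marginal cost = private MC − MEB = 8.51 + 0.61Q.
Set SMC = demand: 8.51 + 0.61Q = 112.04 - 3.17Q → Q* = 27.3889.

Q* = 27.39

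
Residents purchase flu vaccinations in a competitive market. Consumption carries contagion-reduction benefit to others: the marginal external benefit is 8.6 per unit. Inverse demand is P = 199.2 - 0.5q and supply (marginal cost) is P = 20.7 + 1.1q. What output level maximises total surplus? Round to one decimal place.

q* = 116.9

Social marginal benefit = demand + MEB = 207.8 - 0.5q.
Set SMB = MC: 207.8 - 0.5q = 20.7 + 1.1q → q* = 116.9375.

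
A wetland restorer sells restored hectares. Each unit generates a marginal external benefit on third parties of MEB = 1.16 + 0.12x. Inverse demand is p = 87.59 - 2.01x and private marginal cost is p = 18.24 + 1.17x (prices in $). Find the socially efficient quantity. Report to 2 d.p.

x* = 23.04

Social marginal cost = private MC − MEB = 17.08 + 1.05x.
Set SMC = demand: 17.08 + 1.05x = 87.59 - 2.01x → x* = 23.0425.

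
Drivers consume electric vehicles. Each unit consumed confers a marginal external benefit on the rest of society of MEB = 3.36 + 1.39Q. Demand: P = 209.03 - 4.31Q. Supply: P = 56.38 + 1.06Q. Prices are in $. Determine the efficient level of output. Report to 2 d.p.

Social marginal benefit = demand + MEB = 212.39 - 2.92Q.
Set SMB = MC: 212.39 - 2.92Q = 56.38 + 1.06Q → Q* = 39.1985.

Q* = 39.20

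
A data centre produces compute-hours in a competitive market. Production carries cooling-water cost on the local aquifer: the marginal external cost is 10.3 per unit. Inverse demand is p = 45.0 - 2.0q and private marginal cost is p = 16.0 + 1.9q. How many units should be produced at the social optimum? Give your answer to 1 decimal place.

Social marginal cost = private MC + MEC = 26.3 + 1.9q.
Set SMC = demand: 26.3 + 1.9q = 45.0 - 2.0q → q* = 4.7949.

q* = 4.8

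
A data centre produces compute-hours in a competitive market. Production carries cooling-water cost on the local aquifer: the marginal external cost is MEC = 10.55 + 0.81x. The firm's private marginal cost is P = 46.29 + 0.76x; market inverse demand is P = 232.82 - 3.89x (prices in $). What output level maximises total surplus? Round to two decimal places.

Social marginal cost = private MC + MEC = 56.84 + 1.57x.
Set SMC = demand: 56.84 + 1.57x = 232.82 - 3.89x → x* = 32.2308.

x* = 32.23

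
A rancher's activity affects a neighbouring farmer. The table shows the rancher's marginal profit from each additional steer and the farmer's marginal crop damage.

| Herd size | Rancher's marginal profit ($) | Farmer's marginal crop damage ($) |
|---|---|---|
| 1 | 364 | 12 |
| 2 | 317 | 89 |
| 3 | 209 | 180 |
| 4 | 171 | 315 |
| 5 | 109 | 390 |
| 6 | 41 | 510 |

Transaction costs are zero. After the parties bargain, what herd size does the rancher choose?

Bargaining reaches the level where marginal profit last exceeds marginal crop damage.
That holds through level 3 (209 ≥ 180) but not at 4 (171 < 315).

3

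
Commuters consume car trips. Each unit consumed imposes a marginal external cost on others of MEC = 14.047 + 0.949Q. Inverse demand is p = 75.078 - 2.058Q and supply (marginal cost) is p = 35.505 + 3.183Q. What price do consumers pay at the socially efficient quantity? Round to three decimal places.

P = 66.591

Social marginal benefit = demand − MEC = 61.031 - 3.007Q.
Set SMB = MC: 61.031 - 3.007Q = 35.505 + 3.183Q → Q* = 4.1237.
Consumer price on the demand curve at Q*: 75.078 − 2.058×4.1237 = 66.5914.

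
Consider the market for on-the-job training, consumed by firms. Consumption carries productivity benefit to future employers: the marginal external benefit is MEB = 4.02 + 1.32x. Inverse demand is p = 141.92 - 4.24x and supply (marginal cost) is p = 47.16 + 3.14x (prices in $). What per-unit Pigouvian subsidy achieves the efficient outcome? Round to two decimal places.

Social marginal benefit = demand + MEB = 145.94 - 2.92x.
Set SMB = MC: 145.94 - 2.92x = 47.16 + 3.14x → x* = 16.3003.
The Pigouvian subsidy equals MEB at x*: 4.02 + 1.32×16.3003 = 25.5364.

subsidy = $25.54 per unit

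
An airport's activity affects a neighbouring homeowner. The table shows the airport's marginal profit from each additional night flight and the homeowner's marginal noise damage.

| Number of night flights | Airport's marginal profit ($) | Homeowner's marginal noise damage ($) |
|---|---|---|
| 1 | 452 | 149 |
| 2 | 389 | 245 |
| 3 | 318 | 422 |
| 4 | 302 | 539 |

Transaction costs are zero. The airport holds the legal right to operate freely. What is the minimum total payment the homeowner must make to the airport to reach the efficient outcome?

$620

Left alone the airport would choose level 4 (marginal profit stays positive).
Efficient level: k* = 2 (marginal profit ≥ marginal noise damage through 2).
The homeowner must at least cover the airport's forgone profit from cutting 4→2: 318 + 302 = 620.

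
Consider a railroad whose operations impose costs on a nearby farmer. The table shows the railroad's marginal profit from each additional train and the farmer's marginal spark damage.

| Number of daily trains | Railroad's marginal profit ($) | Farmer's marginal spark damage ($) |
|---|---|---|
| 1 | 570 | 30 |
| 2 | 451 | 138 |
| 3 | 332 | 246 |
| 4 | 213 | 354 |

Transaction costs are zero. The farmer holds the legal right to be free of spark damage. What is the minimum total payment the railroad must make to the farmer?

Efficient level: marginal profit ≥ marginal spark damage through level 3, so k* = 3.
With the farmer holding the right, the railroad must at least compensate total damage at k*: 30 + 138 + 246 = 414.

$414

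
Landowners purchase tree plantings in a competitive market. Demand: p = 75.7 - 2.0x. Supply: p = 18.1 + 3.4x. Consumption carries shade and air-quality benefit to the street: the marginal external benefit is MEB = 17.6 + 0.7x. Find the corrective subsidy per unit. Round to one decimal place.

subsidy = 28.8 per unit

Social marginal benefit = demand + MEB = 93.3 - 1.3x.
Set SMB = MC: 93.3 - 1.3x = 18.1 + 3.4x → x* = 16.0000.
The Pigouvian subsidy equals MEB at x*: 17.6 + 0.7×16.0000 = 28.8000.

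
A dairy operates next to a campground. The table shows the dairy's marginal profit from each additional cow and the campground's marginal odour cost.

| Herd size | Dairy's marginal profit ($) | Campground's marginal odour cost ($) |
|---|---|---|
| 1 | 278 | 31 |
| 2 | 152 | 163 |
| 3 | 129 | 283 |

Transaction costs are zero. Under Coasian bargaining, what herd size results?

Bargaining reaches the level where marginal profit last exceeds marginal odour cost.
That holds through level 1 (278 ≥ 31) but not at 2 (152 < 163).

1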